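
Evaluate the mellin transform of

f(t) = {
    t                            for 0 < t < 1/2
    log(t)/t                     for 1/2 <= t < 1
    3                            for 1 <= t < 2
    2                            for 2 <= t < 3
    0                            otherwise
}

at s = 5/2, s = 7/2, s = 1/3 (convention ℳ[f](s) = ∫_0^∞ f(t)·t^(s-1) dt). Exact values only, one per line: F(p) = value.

F(5/2) = sqrt(2)*(-2072*sqrt(2) + 420*log(2) + 4357 + 9072*sqrt(6))/2520
F(7/2) = sqrt(2)*(-12816*sqrt(2) + 1260*log(2) + 58279 + 194400*sqrt(6))/25200
F(1/3) = -45/4 - 3*2**(2/3)*log(2)/2 + 3*2**(1/3) + 39*2**(2/3)/16 + 6*3**(1/3)

along the cuts 1/2, 1, 2, ℳ[f](s) splits into 4 integrals
between 0 and 1/2 the integrand is t·t^(s-1)
∫ log(t)/t·t^(s-1) over [1/2, 1)
over [1, 2), the kernel integral of 3 enters the sum
segment [2, 3) carries 2; integrate it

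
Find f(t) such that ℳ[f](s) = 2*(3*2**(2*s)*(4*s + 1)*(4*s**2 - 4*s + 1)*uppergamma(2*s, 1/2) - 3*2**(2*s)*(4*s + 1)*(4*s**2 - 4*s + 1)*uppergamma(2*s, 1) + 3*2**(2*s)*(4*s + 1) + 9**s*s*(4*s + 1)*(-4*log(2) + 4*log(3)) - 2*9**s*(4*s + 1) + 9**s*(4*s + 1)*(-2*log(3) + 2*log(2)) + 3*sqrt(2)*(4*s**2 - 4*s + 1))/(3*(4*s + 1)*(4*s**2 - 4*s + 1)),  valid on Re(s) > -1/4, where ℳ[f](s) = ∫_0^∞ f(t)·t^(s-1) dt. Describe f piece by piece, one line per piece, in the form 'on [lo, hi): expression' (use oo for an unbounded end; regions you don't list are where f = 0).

on [0, 1): sqrt(2)*t**(1/4)/2
on [1, 4): exp(-sqrt(t)/2)
on [4, 9): 2*log(sqrt(t)/2)/sqrt(t)

back out the power substitution: sqrt(2)*sqrt(t)/2 on [0, 1); exp(-t/2) on [1, 2); 2*log(t/2)/t on [2, 3)
reversing the common scale on t: sqrt(t) on [0, 1/2); exp(-t) on [1/2, 1); log(t)/t on [1, 3/2)
split f at 1, 4: ℳ[f](s) collects 3 kernel integrals
∫ over [0, 1) of sqrt(2)*t**(1/4)/2·t^(s-1) joins the sum
∫ over [1, 4) of exp(-sqrt(t)/2)·t^(s-1) joins the sum
on [4, 9): add ∫ 2*log(sqrt(t)/2)/sqrt(t)·t^(s-1) dt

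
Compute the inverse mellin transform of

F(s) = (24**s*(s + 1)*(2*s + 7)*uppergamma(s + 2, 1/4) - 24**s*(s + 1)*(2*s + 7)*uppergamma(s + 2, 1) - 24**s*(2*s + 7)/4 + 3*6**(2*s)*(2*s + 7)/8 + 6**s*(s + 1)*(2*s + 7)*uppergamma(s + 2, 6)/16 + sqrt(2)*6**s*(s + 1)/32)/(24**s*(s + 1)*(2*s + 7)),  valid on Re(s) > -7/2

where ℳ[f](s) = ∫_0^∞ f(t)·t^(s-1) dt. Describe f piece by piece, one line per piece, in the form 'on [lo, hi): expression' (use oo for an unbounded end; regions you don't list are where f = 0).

on [0, 1/4): 2*sqrt(2)*t**(7/2)
on [1/4, 1): t**2*exp(-t)
on [1, 3/2): t/4
on [3/2, oo): t**2*exp(-4*t)

peel off the shared t-power: 2*sqrt(2)*t**(5/2) on [0, 1/4); t*exp(-t) on [1/4, 1); 1/4 on [1, 3/2); …
undo the shared t-power: 2*sqrt(2)*t**(3/2) on [0, 1/4); exp(-t) on [1/4, 1); 1/(4*t) on [1, 3/2); …
undo the common scale on t: t**(3/2) on [0, 1/2); exp(-t/2) on [1/2, 2); 1/(2*t) on [2, 3); …
integrate the 4 segments split at 1/4, 1, 3/2, then add the results
on [0, 1/4) integrate f = 2*sqrt(2)*t**(7/2) against the kernel
over [1/4, 1), the kernel integral of t**2*exp(-t) enters the sum
[1, 3/2) adds the kernel integral of t/4
between 3/2 and ∞ the integrand is t**2*exp(-4*t)·t^(s-1)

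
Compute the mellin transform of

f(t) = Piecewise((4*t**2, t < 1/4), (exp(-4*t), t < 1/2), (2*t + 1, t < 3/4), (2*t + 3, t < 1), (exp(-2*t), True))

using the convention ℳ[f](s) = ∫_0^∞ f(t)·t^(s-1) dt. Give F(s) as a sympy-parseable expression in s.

undo the common scale on t: t**2 on [0, 1/2); exp(-2*t) on [1/2, 1); t + 1 on [1, 3/2); …
the 5 pieces separated at 1/4, 1/2, 3/4, 1 each add one integral
over [0, 1/4), the kernel integral of 4*t**2 enters the sum
[1/4, 1/2) adds the kernel integral of exp(-4*t)
∫ (2*t + 1)·t^(s-1) over [1/2, 3/4)
segment [3/4, 1) carries (2*t + 3); integrate it
on [1, ∞): add ∫ exp(-2*t)·t^(s-1) dt

(20*2**(2*s)*s*(s + 2) + 12*2**(2*s)*(s + 2) + 4*2**s*s*(s + 1)*(s + 2)*uppergamma(s, 2) - 8*2**s*s*(s + 2) - 4*2**s*(s + 2) - 8*3**s*s*(s + 2) - 8*3**s*(s + 2) + 4*s*(s + 1)*(s + 2)*uppergamma(s, 1) - 4*s*(s + 1)*(s + 2)*uppergamma(s, 2) + s*(s + 1))/(4*2**(2*s)*s*(s + 1)*(s + 2))
  Re(s) > -2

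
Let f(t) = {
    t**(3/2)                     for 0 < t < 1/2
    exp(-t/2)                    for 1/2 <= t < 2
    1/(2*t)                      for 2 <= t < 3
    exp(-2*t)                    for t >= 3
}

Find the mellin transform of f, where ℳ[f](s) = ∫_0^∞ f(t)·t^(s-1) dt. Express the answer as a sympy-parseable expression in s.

(12*24**s*(s - 1)*(2*s + 3)*uppergamma(s, 1/4) - 12*24**s*(s - 1)*(2*s + 3)*uppergamma(s, 1) - 3*24**s*(2*s + 3) + 2*36**s*(2*s + 3) + 12*6**s*(s - 1)*(2*s + 3)*uppergamma(s, 6) + 6*sqrt(2)*6**s*(s - 1))/(12*12**s*(s - 1)*(2*s + 3))
  Re(s) > -3/2

split f at 1/2, 2, 3: ℳ[f](s) collects 4 kernel integrals
for t in [0, 1/2): the term is ∫ t**(3/2)·t^(s-1)
∫ exp(-t/2)·t^(s-1) over [1/2, 2)
segment 2 to 3 holds 1/(2*t); add its integral
segment [3, ∞) carries exp(-2*t); integrate it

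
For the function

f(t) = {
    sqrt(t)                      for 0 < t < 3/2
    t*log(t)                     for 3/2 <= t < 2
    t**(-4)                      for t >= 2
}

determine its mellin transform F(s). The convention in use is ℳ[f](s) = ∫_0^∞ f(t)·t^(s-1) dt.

(-32*2**(2*s)*(s - 4)*(2*s + 1) + 3**s*s*(s - 4)*(2*s + 1)*(-24*log(3) + 24*log(2)) + 3**s*(s - 4)*(2*s + 1)*(-24*log(3) + 24*log(2)) + 24*3**s*(s - 4)*(2*s + 1) + 16*3**s*sqrt(6)*(s - 4)*(s**2 + 2*s + 1) + 32*4**s*s*(s - 4)*(2*s + 1)*log(2) + 32*4**s*(s - 4)*(2*s + 1)*log(2) - 4**s*(2*s + 1)*(s**2 + 2*s + 1))/(16*2**s*(s - 4)*(2*s + 1)*(s**2 + 2*s + 1))
  -1/2 < Re(s) < 4

integrate the 3 segments split at 3/2, 2, then add the results
segment 0 to 3/2 holds sqrt(t); add its integral
[3/2, 2) adds the kernel integral of t*log(t)
the [2, ∞) slice contributes ∫ t**(-4)·t^(s-1) dt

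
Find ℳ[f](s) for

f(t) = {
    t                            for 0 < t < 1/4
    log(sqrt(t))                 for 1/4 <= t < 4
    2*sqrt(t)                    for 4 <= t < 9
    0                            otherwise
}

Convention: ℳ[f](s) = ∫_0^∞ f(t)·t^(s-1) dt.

(-32*2**(4*s)*s**2*(s + 1) + 4*2**(4*s)*s*(s + 1)*(2*s + 1)*log(2) - 2*2**(4*s)*(s + 1)*(2*s + 1) + 48*6**(2*s)*s**2*(s + 1) + s**2*(2*s + 1) + 4*s*(s + 1)*(2*s + 1)*log(2) + 2*(s + 1)*(2*s + 1))/(4*2**(2*s)*s**2*(s + 1)*(2*s + 1))
  Re(s) > -1

peel off the power substitution: t**2 on [0, 1/2); log(t) on [1/2, 2); 2*t on [2, 3)
decompose at 1/4, 4; ℳ[f](s) sums the 3 pieces' integrals
∫ t·t^(s-1) over [0, 1/4)
over [1/4, 4), the kernel integral of log(sqrt(t)) enters the sum
segment [4, 9) carries 2*sqrt(t); integrate it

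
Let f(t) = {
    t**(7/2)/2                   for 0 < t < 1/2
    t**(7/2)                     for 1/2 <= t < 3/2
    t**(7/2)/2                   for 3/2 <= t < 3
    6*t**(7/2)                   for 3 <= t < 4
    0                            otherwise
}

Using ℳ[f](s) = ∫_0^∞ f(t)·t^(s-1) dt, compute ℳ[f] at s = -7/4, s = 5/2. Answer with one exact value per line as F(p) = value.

F(-7/4) = -66*3**(3/4)/7 - 2**(1/4)/14 + 3*2**(1/4)*3**(3/4)/14 + 192*sqrt(2)/7
F(5/2) = 329155/96

breakpoints 1/2, 3/2, 3: one integral from each of the 4 segments
the [0, 1/2) slice contributes ∫ t**(7/2)/2·t^(s-1) dt
piece [1/2, 3/2): integrate t**(7/2) against the kernel
∫ over [3/2, 3) of t**(7/2)/2·t^(s-1) joins the sum
on [3, 4) integrate f = 6*t**(7/2) against the kernel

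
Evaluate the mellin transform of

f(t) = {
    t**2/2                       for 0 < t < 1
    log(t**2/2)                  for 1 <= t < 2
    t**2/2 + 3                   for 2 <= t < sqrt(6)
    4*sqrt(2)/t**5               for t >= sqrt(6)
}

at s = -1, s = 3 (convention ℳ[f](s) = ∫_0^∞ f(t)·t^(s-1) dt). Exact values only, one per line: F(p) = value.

peel off the power substitution: t/2 on [0, 1); log(t/2) on [1, 4); t/2 + 3 on [4, 6); …
undo the common scale on t: t on [0, 1/2); log(t) on [1/2, 2); t + 3 on [2, 3); …
along the cuts 1, 2, sqrt(6), ℳ[f](s) splits into 4 integrals
segment [0, 1) carries t**2/2; integrate it
∫ over [1, 2) of log(t**2/2)·t^(s-1) joins the sum
for t in [2, sqrt(6)): the term is ∫ (t**2/2 + 3)·t^(s-1)
∫ 4*sqrt(2)/t**5·t^(s-1) over [sqrt(6), ∞)

F(-1) = -3*log(2)/2 + sqrt(2)/324 + 2
F(3) = -1139/90 + sqrt(2)/3 + 3*log(2) + 48*sqrt(6)/5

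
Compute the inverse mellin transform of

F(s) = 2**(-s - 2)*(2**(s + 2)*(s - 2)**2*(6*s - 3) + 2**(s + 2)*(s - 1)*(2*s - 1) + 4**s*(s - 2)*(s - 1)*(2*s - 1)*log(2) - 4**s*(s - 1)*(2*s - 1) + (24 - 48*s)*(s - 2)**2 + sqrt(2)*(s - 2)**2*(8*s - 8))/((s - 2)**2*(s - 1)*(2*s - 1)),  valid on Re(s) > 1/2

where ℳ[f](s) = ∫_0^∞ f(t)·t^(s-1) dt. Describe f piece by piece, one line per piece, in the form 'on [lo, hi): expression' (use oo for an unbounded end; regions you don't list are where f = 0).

strip the shared t-power: sqrt(t) on [0, 1/2); 3 on [1/2, 1); log(t)/t on [1, 2)
reversing the shared t-power: t**(3/2) on [0, 1/2); 3*t on [1/2, 1); log(t) on [1, 2)
split f at 1/2, 1: ℳ[f](s) collects 3 kernel integrals
on [0, 1/2): add ∫ 1/sqrt(t)·t^(s-1) dt
piece [1/2, 1): integrate 3/t against the kernel
segment [1, 2) carries log(t)/t**2; integrate it

on [0, 1/2): 1/sqrt(t)
on [1/2, 1): 3/t
on [1, 2): log(t)/t**2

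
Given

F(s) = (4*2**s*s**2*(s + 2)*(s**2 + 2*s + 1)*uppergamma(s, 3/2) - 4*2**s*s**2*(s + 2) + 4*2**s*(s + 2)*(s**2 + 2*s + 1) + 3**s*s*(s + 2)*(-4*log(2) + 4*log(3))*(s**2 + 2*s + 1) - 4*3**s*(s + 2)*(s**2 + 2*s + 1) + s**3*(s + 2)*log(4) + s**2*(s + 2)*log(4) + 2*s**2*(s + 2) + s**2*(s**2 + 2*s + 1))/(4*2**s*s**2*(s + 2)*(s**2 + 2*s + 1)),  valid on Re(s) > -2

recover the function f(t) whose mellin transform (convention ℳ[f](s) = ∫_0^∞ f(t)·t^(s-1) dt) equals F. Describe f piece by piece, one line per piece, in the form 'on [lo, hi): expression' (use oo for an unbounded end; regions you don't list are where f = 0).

summing 4 kernel integrals split by 1/2, 1, 3/2 yields ℳ[f](s)
∫ t**2·t^(s-1) over [0, 1/2)
∫ t*log(t)·t^(s-1) over [1/2, 1)
∫ log(t)·t^(s-1) over [1, 3/2)
on [3/2, ∞): add ∫ exp(-t)·t^(s-1) dt

on [0, 1/2): t**2
on [1/2, 1): t*log(t)
on [1, 3/2): log(t)
on [3/2, oo): exp(-t)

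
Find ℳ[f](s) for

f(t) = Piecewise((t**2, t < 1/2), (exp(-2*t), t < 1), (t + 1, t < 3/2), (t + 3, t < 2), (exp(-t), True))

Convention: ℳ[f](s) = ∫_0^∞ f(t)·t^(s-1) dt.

(20*2**(2*s)*s*(s + 2) + 12*2**(2*s)*(s + 2) + 4*2**s*s*(s + 1)*(s + 2)*uppergamma(s, 2) - 8*2**s*s*(s + 2) - 4*2**s*(s + 2) - 8*3**s*s*(s + 2) - 8*3**s*(s + 2) + 4*s*(s + 1)*(s + 2)*uppergamma(s, 1) - 4*s*(s + 1)*(s + 2)*uppergamma(s, 2) + s*(s + 1))/(4*2**s*s*(s + 1)*(s + 2))
  Re(s) > -2

slice at 1/2, 1, 3/2, 2, transform all 5 pieces, and sum them
segment 0 to 1/2 holds t**2; add its integral
segment [1/2, 1) carries exp(-2*t); integrate it
on [1, 3/2) integrate f = (t + 1) against the kernel
segment 3/2 to 2 holds (t + 3); add its integral
over [2, ∞), the kernel integral of exp(-t) enters the sum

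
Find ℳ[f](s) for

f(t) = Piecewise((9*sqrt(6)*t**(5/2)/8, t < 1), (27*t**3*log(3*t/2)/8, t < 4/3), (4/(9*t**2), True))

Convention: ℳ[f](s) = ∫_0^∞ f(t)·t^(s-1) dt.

peel off the common scale on t: t**(5/2) on [0, 3/2); t**3*log(t) on [3/2, 2); t**(-2) on [2, ∞)
the shared t-power comes off first: sqrt(t) on [0, 3/2); t*log(t) on [3/2, 2); t**(-4) on [2, ∞)
treat the 3 regions marked off by 1, 4/3 separately and sum
over [0, 1), the kernel integral of 9*sqrt(6)*t**(5/2)/8 enters the sum
on [1, 4/3) integrate f = 27*t**3*log(3*t/2)/8 against the kernel
on [4/3, ∞): add ∫ 4/(9*t**2)·t^(s-1) dt

(64*2**(2*s)*(s - 2)*(s + 2)*(2*s + 5)*log(2) - 64*2**(2*s)*(s - 2)*(2*s + 5) + 64*2**(2*s)*(s - 2)*(2*s + 5)*log(2) - 2*2**(2*s)*(2*s + 5)*(2*s + (s + 2)**2 + 5) + 3**s*(s - 2)*(s + 2)*(2*s + 5)*(-27*log(3) + 27*log(2)) + 3**s*(s - 2)*(2*s + 5)*(-27*log(3) + 27*log(2)) + 27*3**s*(s - 2)*(2*s + 5) + 18*3**s*sqrt(6)*(s - 2)*(2*s + (s + 2)**2 + 5))/(8*3**s*(s - 2)*(2*s + 5)*(2*s + (s + 2)**2 + 5))
  -5/2 < Re(s) < 2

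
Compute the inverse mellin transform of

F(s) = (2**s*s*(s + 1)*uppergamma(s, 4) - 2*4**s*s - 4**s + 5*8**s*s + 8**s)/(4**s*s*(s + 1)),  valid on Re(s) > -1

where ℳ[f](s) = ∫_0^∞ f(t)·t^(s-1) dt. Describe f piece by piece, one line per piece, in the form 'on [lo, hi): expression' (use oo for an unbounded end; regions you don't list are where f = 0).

on [0, 1): t
on [1, 2): 2*t + 1
on [2, oo): exp(-2*t)

slice at 1, 2, transform all 3 pieces, and sum them
for t in [0, 1): the term is ∫ t·t^(s-1)
the [1, 2) slice contributes ∫ (2*t + 1)·t^(s-1) dt
segment [2, ∞) carries exp(-2*t); integrate it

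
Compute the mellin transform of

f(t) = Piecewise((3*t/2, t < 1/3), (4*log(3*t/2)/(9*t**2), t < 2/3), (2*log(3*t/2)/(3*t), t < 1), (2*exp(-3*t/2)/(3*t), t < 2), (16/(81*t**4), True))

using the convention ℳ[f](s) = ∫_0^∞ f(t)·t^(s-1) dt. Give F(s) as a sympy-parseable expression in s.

2**(1 - s)*(108*2**(s - 1)*(s - 4)*(s - 1)**2*(s + 1)*(-2*s + (s - 1)**2 + 3)*uppergamma(s - 1, 3/2) - 108*2**(s - 1)*(s - 4)*(s - 1)**2*(s + 1)*(-2*s + (s - 1)**2 + 3)*uppergamma(s - 1, 3) - 108*2**(s - 1)*(s - 4)*(s - 1)**2*(s + 1) + 108*2**(s - 1)*(s - 4)*(s + 1)*(-2*s + (s - 1)**2 + 3) - 108*3**(s - 1)*(s - 4)*(s - 1)*(s + 1)*(-2*s + (s - 1)**2 + 3)*log(2) + 108*3**(s - 1)*(s - 4)*(s - 1)*(s + 1)*(-2*s + (s - 1)**2 + 3)*log(3) - 108*3**(s - 1)*(s - 4)*(s + 1)*(-2*s + (s - 1)**2 + 3) - 4*6**(s - 1)*(s - 1)**2*(s + 1)*(-2*s + (s - 1)**2 + 3) + 216*(s - 4)*(s - 1)**3*(s + 1)*log(2) - 216*(s - 4)*(s - 1)**2*(s + 1)*log(2) + 216*(s - 4)*(s - 1)**2*(s + 1) + 27*(s - 4)*(s - 1)**2*(-2*s + (s - 1)**2 + 3))/(108*(3/2)**s*(s - 4)*(s - 1)**2*(s + 1)*(-2*s + (s - 1)**2 + 3))
  -1 < Re(s) < 4

reversing the common scale on t: t on [0, 1/2); log(t)/t**2 on [1/2, 1); log(t)/t on [1, 3/2); …
remove the shared t-power first: t**2 on [0, 1/2); log(t)/t on [1/2, 1); log(t) on [1, 3/2); …
along the cuts 1/3, 2/3, 1, 2, ℳ[f](s) splits into 5 integrals
segment [0, 1/3) carries 3*t/2; integrate it
segment 1/3 to 2/3 holds 4*log(3*t/2)/(9*t**2); add its integral
over [2/3, 1), the kernel integral of 2*log(3*t/2)/(3*t) enters the sum
segment [1, 2) carries 2*exp(-3*t/2)/(3*t); integrate it
[2, ∞) adds the kernel integral of 16/(81*t**4)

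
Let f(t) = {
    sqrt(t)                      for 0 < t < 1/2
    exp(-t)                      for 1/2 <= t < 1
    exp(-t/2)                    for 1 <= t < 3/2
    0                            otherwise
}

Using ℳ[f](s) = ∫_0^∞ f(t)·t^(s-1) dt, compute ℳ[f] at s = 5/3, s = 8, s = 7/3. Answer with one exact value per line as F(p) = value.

F(5/3) = -2*2**(2/3)*uppergamma(5/3, 3/4) - uppergamma(5/3, 1) + 3*2**(5/6)/52 + uppergamma(5/3, 1/2) + 2*2**(2/3)*uppergamma(5/3, 1/2)
F(8) = -174811815*exp(-3/4)/64 - 13700*exp(-1) + sqrt(2)/4352 + 273351111*exp(-1/2)/128
F(7/3) = -4*2**(1/3)*uppergamma(7/3, 3/4) - uppergamma(7/3, 1) + 3*2**(1/6)/68 + uppergamma(7/3, 1/2) + 4*2**(1/3)*uppergamma(7/3, 1/2)

slice at 1/2, 1, transform all 3 pieces, and sum them
on [0, 1/2) integrate f = sqrt(t) against the kernel
piece [1/2, 1): integrate exp(-t) against the kernel
between 1 and 3/2 the integrand is exp(-t/2)·t^(s-1)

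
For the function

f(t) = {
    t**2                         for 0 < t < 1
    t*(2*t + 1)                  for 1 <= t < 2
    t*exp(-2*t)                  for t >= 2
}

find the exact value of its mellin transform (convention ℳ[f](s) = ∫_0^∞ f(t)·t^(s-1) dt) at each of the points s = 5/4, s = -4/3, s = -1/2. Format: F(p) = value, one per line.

F(5/4) = -88/117 + 2**(3/4)*uppergamma(9/4, 4)/8 + 784*2**(1/4)/117
F(-4/3) = 2**(1/3)*uppergamma(-1/3, 4) + 3/2 + 3*2**(2/3)/2
F(-1/2) = -8/3 + sqrt(2)*sqrt(pi)*erfc(2)/2 + 14*sqrt(2)/3

back out the shared t-power: t on [0, 1); 2*t + 1 on [1, 2); exp(-2*t) on [2, ∞)
decompose at 1, 2; ℳ[f](s) sums the 3 pieces' integrals
on [0, 1) integrate f = t**2 against the kernel
segment 1 to 2 holds t*(2*t + 1); add its integral
segment [2, ∞) carries t*exp(-2*t); integrate it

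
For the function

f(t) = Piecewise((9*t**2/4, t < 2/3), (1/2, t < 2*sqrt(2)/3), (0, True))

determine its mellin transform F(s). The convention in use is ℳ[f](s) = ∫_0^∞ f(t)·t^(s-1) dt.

2**(s - 1)*(2**(s/2)*(s + 2) + s - 2)/(3**s*s*(s + 2))
  Re(s) > -2

undo the common scale on t: t**2 on [0, 1); 1/2 on [1, sqrt(2))
the power substitution comes off first: t on [0, 1); 1/2 on [1, 2)
slice at 2/3, transform all 2 pieces, and sum them
the [0, 2/3) slice contributes ∫ 9*t**2/4·t^(s-1) dt
piece [2/3, 2*sqrt(2)/3): integrate 1/2 against the kernel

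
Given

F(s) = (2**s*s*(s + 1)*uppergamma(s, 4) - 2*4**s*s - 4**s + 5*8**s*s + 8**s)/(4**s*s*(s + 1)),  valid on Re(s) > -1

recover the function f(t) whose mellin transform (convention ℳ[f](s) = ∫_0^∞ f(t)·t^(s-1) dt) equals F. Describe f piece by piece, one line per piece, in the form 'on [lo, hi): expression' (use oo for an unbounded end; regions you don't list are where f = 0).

integrate the 3 segments split at 1, 2, then add the results
[0, 1) adds the kernel integral of t
over [1, 2), the kernel integral of (2*t + 1) enters the sum
∫ over [2, ∞) of exp(-2*t)·t^(s-1) joins the sum

on [0, 1): t
on [1, 2): 2*t + 1
on [2, oo): exp(-2*t)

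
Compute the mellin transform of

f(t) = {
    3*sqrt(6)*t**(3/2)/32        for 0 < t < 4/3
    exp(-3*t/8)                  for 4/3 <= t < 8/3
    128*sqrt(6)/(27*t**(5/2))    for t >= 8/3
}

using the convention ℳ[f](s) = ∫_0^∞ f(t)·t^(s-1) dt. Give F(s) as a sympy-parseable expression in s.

strip the common scale on t: t**(3/2)/8 on [0, 2); exp(-t/4) on [2, 4); 32/t**(5/2) on [4, ∞)
remove the common scale on t first: sqrt(2)*t**(3/2)/4 on [0, 1); exp(-t/2) on [1, 2); 4*sqrt(2)/t**(5/2) on [2, ∞)
peel off the common scale on t: t**(3/2) on [0, 1/2); exp(-t) on [1/2, 1); t**(-5/2) on [1, ∞)
along the cuts 4/3, 8/3, ℳ[f](s) splits into 3 integrals
on [0, 4/3) integrate f = 3*sqrt(6)*t**(3/2)/32 against the kernel
[4/3, 8/3) adds the kernel integral of exp(-3*t/8)
for t in [8/3, ∞): the term is ∫ 128*sqrt(6)/(27*t**(5/2))·t^(s-1)

2**(2*s)*(2*2**s*(2*s - 5)*(2*s + 3)*uppergamma(s, 1/2) - 2*2**s*(2*s - 5)*(2*s + 3)*uppergamma(s, 1) - 4*2**s*(2*s + 3) + sqrt(2)*(2*s - 5))/(2*3**s*(2*s - 5)*(2*s + 3))
  -3/2 < Re(s) < 5/2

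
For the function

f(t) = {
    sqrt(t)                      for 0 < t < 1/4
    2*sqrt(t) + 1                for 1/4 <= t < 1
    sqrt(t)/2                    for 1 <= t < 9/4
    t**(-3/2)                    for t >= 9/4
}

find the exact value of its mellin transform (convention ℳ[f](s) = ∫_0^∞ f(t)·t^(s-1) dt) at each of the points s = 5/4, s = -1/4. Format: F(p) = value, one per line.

the power substitution comes off first: t on [0, 1/2); 2*t + 1 on [1/2, 1); t/2 on [1, 3/2); …
along the cuts 1/4, 1, 9/4, ℳ[f](s) splits into 4 integrals
segment 0 to 1/4 holds sqrt(t); add its integral
over [1/4, 1), the kernel integral of (2*sqrt(t) + 1) enters the sum
segment 1 to 9/4 holds sqrt(t)/2; add its integral
∫ t**(-3/2)·t^(s-1) over [9/4, ∞)

F(5/4) = -19*sqrt(2)/140 + 58/35 + 305*sqrt(6)/168
F(-1/4) = 2 + 599*sqrt(6)/567 + 2*sqrt(2)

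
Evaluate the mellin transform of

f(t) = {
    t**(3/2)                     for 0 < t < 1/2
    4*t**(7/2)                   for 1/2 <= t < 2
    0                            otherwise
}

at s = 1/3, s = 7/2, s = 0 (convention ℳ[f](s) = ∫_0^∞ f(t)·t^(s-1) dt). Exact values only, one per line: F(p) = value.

decompose at 1/2; ℳ[f](s) sums the 2 pieces' integrals
[0, 1/2) adds the kernel integral of t**(3/2)
piece [1/2, 2): integrate 4*t**(7/2) against the kernel

F(1/3) = 6*2**(1/6)*(3 + 352*2**(2/3))/253
F(7/2) = 40961/560
F(0) = 194*sqrt(2)/21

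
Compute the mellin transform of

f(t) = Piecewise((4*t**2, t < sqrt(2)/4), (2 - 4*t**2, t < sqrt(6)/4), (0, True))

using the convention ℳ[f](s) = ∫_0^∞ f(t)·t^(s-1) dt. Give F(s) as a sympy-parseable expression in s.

(sqrt(2)/4)**s*(3**(s/2)*s/2 + 4*3**(s/2) - s - 4)/(s*(s + 2))
  Re(s) > -2

remove the common scale on t first: t**2 on [0, sqrt(2)/2); 2 - t**2 on [sqrt(2)/2, sqrt(6)/2)
invert the power substitution to get t on [0, 1/2); 2 - t on [1/2, 3/2)
the 2 pieces separated at sqrt(2)/4 each add one integral
segment [0, sqrt(2)/4) carries 4*t**2; integrate it
for t in [sqrt(2)/4, sqrt(6)/4): the term is ∫ (2 - 4*t**2)·t^(s-1)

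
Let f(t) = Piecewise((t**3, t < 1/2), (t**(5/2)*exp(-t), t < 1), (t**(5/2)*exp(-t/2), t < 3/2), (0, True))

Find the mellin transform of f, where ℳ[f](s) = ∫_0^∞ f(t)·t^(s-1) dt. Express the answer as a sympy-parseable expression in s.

2**(-s - 7/2)*(2**(s + 7/2)*(s + 3)*uppergamma(s + 5/2, 1/2) - 2**(s + 7/2)*(s + 3)*uppergamma(s + 5/2, 1) + 2**(2*s + 6)*(s + 3)*uppergamma(s + 5/2, 1/2) - 2**(2*s + 6)*(s + 3)*uppergamma(s + 5/2, 3/4) + sqrt(2))/(s + 3)
  Re(s) > -3

undo the shared t-power: t**(5/2) on [0, 1/2); t**2*exp(-t) on [1/2, 1); t**2*exp(-t/2) on [1, 3/2)
peel off the shared t-power: sqrt(t) on [0, 1/2); exp(-t) on [1/2, 1); exp(-t/2) on [1, 3/2)
slice at 1/2, 1, transform all 3 pieces, and sum them
segment [0, 1/2) carries t**3; integrate it
the [1/2, 1) slice contributes ∫ t**(5/2)*exp(-t)·t^(s-1) dt
segment 1 to 3/2 holds t**(5/2)*exp(-t/2); add its integral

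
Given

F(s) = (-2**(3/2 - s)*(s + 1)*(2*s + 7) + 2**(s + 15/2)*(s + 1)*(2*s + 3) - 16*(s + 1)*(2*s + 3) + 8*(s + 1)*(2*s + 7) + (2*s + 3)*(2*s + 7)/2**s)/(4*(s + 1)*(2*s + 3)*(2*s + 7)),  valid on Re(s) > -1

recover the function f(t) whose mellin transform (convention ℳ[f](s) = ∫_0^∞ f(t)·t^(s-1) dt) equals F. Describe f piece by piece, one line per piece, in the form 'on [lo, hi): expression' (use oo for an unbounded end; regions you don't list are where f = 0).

integrate the 3 segments split at 1/2, 1, then add the results
for t in [0, 1/2): the term is ∫ t/2·t^(s-1)
piece [1/2, 1): integrate t**(3/2) against the kernel
over [1, 2), the kernel integral of 2*t**(7/2) enters the sum

on [0, 1/2): t/2
on [1/2, 1): t**(3/2)
on [1, 2): 2*t**(7/2)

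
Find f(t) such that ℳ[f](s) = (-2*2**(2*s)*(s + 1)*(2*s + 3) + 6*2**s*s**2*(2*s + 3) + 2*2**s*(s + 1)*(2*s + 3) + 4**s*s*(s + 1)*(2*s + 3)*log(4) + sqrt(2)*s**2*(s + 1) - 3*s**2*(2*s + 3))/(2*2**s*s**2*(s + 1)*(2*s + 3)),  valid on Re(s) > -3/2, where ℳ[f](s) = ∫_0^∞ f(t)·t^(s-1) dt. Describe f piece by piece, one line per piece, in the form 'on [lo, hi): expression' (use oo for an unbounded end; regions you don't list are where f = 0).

integrate the 3 segments split at 1/2, 1, then add the results
piece [0, 1/2): integrate t**(3/2) against the kernel
[1/2, 1) adds the kernel integral of 3*t
for t in [1, 2): the term is ∫ log(t)·t^(s-1)

on [0, 1/2): t**(3/2)
on [1/2, 1): 3*t
on [1, 2): log(t)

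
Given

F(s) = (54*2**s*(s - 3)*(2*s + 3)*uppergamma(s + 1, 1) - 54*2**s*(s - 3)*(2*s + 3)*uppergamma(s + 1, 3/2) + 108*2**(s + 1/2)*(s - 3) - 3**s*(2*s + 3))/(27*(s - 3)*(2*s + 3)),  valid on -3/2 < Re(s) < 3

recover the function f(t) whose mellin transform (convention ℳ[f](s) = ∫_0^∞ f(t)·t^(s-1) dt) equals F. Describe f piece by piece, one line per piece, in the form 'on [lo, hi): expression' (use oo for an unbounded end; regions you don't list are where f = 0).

on [0, 2): t**(3/2)
on [2, 3): t*exp(-t/2)
on [3, oo): t**(-3)

undo the shared t-power: sqrt(t) on [0, 2); exp(-t/2) on [2, 3); t**(-4) on [3, ∞)
cuts at 2, 3: linearity sums the 3 kernel integrals
∫ over [0, 2) of t**(3/2)·t^(s-1) joins the sum
between 2 and 3 the integrand is t*exp(-t/2)·t^(s-1)
∫ over [3, ∞) of t**(-3)·t^(s-1) joins the sum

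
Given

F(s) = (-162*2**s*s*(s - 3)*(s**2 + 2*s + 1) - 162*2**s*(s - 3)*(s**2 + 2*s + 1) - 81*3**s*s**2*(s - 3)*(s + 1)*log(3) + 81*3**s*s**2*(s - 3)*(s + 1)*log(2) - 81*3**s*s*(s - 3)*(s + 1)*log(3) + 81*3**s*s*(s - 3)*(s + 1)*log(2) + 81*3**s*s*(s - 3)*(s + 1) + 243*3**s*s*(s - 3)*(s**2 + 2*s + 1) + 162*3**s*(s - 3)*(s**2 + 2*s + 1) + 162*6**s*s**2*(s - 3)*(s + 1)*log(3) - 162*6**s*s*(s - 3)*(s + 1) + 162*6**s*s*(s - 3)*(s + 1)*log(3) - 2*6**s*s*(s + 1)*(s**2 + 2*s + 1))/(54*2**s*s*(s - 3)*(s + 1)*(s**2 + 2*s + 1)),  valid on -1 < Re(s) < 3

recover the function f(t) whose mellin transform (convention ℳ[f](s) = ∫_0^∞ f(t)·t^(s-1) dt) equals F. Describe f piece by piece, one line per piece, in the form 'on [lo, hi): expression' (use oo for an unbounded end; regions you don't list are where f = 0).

cuts at 1, 3/2, 3: linearity sums the 4 kernel integrals
segment 0 to 1 holds t; add its integral
the [1, 3/2) slice contributes ∫ (t + 3)·t^(s-1) dt
segment [3/2, 3) carries t*log(t); integrate it
between 3 and ∞ the integrand is t**(-3)·t^(s-1)

on [0, 1): t
on [1, 3/2): t + 3
on [3/2, 3): t*log(t)
on [3, oo): t**(-3)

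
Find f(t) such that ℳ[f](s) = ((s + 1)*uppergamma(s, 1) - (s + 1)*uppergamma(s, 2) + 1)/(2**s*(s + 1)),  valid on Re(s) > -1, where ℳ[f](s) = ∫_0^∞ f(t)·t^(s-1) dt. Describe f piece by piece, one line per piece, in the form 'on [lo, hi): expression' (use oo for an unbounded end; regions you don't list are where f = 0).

on [0, 1/2): 2*t
on [1/2, 1): exp(-2*t)

remove the common scale on t first: t on [0, 1); exp(-t) on [1, 2)
f breaks at 1/2 into 2 integrals to sum
segment [0, 1/2) carries 2*t; integrate it
∫ over [1/2, 1) of exp(-2*t)·t^(s-1) joins the sum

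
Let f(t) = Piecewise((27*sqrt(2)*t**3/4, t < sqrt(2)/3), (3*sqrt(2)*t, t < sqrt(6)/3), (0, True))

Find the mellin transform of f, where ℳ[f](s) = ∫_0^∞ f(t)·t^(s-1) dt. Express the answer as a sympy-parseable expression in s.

remove the common scale on t first: sqrt(2)*t**3/4 on [0, sqrt(2)); sqrt(2)*t on [sqrt(2), sqrt(6))
reversing the power substitution: sqrt(2)*t**(3/2)/4 on [0, 2); sqrt(2)*sqrt(t) on [2, 6)
invert the common scale on t to get t**(3/2) on [0, 1); 2*sqrt(t) on [1, 3)
the 2 pieces separated at sqrt(2)/3 each add one integral
piece [0, sqrt(2)/3): integrate 27*sqrt(2)*t**3/4 against the kernel
∫ 3*sqrt(2)*t·t^(s-1) over [sqrt(2)/3, sqrt(6)/3)

(sqrt(2)/3)**s*(3**(s/2 + 1/2)*(2*s + 6) - s - 5)/((s + 1)*(s + 3))
  Re(s) > -3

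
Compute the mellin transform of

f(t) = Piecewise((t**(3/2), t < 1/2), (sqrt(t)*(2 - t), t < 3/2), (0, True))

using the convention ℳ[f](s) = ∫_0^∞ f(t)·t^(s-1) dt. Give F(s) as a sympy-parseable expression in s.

2**(-s - 1/2)*(3**(s + 1/2)*(2*s + 1) + 8*3**(s + 1/2) - 4*s - 10)/((2*s + 1)*(2*s + 3))
  Re(s) > -3/2

strip the power substitution: t**3 on [0, sqrt(2)/2); t*(2 - t**2) on [sqrt(2)/2, sqrt(6)/2)
strip the shared t-power: t**2 on [0, sqrt(2)/2); 2 - t**2 on [sqrt(2)/2, sqrt(6)/2)
reversing the power substitution: t on [0, 1/2); 2 - t on [1/2, 3/2)
integrate the 2 segments split at 1/2, then add the results
the [0, 1/2) slice contributes ∫ t**(3/2)·t^(s-1) dt
between 1/2 and 3/2 the integrand is sqrt(t)*(2 - t)·t^(s-1)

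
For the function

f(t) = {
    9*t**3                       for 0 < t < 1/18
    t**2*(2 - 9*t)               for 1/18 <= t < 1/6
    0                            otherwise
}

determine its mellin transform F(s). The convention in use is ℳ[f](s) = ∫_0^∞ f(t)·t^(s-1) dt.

the shared t-power comes off first: 9*t on [0, 1/18); 2 - 9*t on [1/18, 1/6)
the common scale on t comes off first: 3*t on [0, 1/6); 2 - 3*t on [1/6, 1/2)
reversing the common scale on t: t on [0, 1/2); 2 - t on [1/2, 3/2)
along the cuts 1/18, ℳ[f](s) splits into 2 integrals
segment 0 to 1/18 holds 9*t**3; add its integral
for t in [1/18, 1/6): the term is ∫ t**2*(2 - 9*t)·t^(s-1)

(9*3**s*(s + 2) + 36*3**s - 2*s - 8)/(648*18**s*(s + 2)*(s + 3))
  Re(s) > -3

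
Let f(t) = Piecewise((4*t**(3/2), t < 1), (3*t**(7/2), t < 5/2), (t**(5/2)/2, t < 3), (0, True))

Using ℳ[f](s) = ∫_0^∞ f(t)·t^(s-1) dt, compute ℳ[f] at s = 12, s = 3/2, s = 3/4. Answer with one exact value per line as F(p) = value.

linearity at 1, 5/2 turns ℳ[f](s) into 3 summed integrals
piece [0, 1): integrate 4*t**(3/2) against the kernel
on [1, 5/2) integrate f = 3*t**(7/2) against the kernel
[5/2, 3) adds the kernel integral of t**(5/2)/2

F(12) = 86/837 + 616455078125*sqrt(10)/7364608 + 4782969*sqrt(3)/29
F(3/2) = 123973/1920
F(3/4) = 164/153 + 54*3**(1/4)/13 + 11125*2**(3/4)*5**(1/4)/884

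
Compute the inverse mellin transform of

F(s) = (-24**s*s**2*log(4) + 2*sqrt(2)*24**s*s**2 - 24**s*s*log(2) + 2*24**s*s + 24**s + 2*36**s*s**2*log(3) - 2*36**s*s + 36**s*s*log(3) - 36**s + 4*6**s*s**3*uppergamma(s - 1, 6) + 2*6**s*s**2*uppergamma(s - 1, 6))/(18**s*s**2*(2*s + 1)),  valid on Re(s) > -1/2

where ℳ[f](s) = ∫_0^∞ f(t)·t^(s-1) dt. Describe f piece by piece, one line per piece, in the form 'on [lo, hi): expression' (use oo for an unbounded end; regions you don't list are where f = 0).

on [0, 4/3): sqrt(6)*sqrt(t)/2
on [4/3, 2): log(3*t/2)
on [2, oo): 2*exp(-3*t)/(3*t)

back out the common scale on t: sqrt(t) on [0, 2); log(t) on [2, 3); exp(-2*t)/t on [3, ∞)
the shared t-power comes off first: t**(3/2) on [0, 2); t*log(t) on [2, 3); exp(-2*t) on [3, ∞)
breakpoints 4/3, 2: one integral from each of the 3 segments
∫ over [0, 4/3) of sqrt(6)*sqrt(t)/2·t^(s-1) joins the sum
∫ over [4/3, 2) of log(3*t/2)·t^(s-1) joins the sum
on [2, ∞) integrate f = 2*exp(-3*t)/(3*t) against the kernel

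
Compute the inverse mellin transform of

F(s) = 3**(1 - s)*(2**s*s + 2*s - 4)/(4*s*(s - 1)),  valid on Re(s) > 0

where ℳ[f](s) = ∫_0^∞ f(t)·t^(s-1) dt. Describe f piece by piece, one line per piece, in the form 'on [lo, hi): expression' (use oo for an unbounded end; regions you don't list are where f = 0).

undo the shared t-power: 3*t on [0, 1/3); 1/2 on [1/3, 2/3)
remove the common scale on t first: 2*t on [0, 1/2); 1/2 on [1/2, 1)
back out the common scale on t: t on [0, 1); 1/2 on [1, 2)
integrate the 2 segments split at 1/3, then add the results
segment 0 to 1/3 holds 3; add its integral
piece [1/3, 2/3): integrate 1/(2*t) against the kernel

on [0, 1/3): 3
on [1/3, 2/3): 1/(2*t)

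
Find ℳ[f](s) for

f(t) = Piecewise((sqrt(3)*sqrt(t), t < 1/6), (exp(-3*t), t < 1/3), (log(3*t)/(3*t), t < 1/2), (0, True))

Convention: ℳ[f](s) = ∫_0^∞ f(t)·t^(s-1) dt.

invert the common scale on t to get sqrt(2)*sqrt(t) on [0, 1/4); exp(-2*t) on [1/4, 1/2); log(2*t)/(2*t) on [1/2, 3/4)
reversing the common scale on t: sqrt(t) on [0, 1/2); exp(-t) on [1/2, 1); log(t)/t on [1, 3/2)
f breaks at 1/6, 1/3 into 3 integrals to sum
piece [0, 1/6): integrate sqrt(3)*sqrt(t) against the kernel
over [1/6, 1/3), the kernel integral of exp(-3*t) enters the sum
on [1/3, 1/2) integrate f = log(3*t)/(3*t) against the kernel

(3*2**s*(2*s + 1)*(s**2 - 2*s + 1)*uppergamma(s, 1/2) - 3*2**s*(2*s + 1)*(s**2 - 2*s + 1)*uppergamma(s, 1) + 3*2**s*(2*s + 1) + 3**s*s*(2*s + 1)*(-2*log(2) + 2*log(3)) - 2*3**s*(2*s + 1) + 3**s*(2*s + 1)*(-2*log(3) + 2*log(2)) + 3*sqrt(2)*(s**2 - 2*s + 1))/(3*6**s*(2*s + 1)*(s**2 - 2*s + 1))
  Re(s) > -1/2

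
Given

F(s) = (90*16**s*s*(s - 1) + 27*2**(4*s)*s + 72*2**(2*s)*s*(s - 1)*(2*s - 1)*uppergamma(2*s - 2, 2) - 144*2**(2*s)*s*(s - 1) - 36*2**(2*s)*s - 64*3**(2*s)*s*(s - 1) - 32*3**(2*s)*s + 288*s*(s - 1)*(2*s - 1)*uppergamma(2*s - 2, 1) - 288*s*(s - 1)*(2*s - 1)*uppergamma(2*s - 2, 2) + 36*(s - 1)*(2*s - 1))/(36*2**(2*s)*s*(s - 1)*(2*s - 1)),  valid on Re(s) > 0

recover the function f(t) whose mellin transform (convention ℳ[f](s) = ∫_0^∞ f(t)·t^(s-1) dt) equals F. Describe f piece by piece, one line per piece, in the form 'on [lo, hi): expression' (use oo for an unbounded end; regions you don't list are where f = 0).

invert the shared t-power to get t on [0, 1/4); exp(-2*sqrt(t)) on [1/4, 1); sqrt(t) + 1 on [1, 9/4); …
back out the power substitution: t**2 on [0, 1/2); exp(-2*t) on [1/2, 1); t + 1 on [1, 3/2); …
summing 5 kernel integrals split by 1/4, 1, 9/4, 4 yields ℳ[f](s)
on [0, 1/4): add ∫ 1·t^(s-1) dt
on [1/4, 1): add ∫ exp(-2*sqrt(t))/t·t^(s-1) dt
on [1, 9/4): add ∫ (sqrt(t) + 1)/t·t^(s-1) dt
∫ over [9/4, 4) of (sqrt(t) + 3)/t·t^(s-1) joins the sum
segment 4 to ∞ holds exp(-sqrt(t))/t; add its integral

on [0, 1/4): 1
on [1/4, 1): exp(-2*sqrt(t))/t
on [1, 9/4): (sqrt(t) + 1)/t
on [9/4, 4): (sqrt(t) + 3)/t
on [4, oo): exp(-sqrt(t))/t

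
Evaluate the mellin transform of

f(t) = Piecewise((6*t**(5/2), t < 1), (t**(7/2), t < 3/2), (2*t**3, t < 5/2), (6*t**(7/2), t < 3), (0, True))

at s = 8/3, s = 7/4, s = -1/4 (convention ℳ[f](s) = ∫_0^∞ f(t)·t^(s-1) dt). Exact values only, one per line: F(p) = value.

F(8/3) = -140625*2**(5/6)*5**(1/6)/1184 - 729*2**(1/3)*3**(2/3)/544 + 1146/1147 + 2187*2**(5/6)*3**(1/6)/2368 + 9375*2**(1/3)*5**(2/3)/544 + 26244*3**(1/6)/37
F(7/4) = -3125*2**(3/4)*5**(1/4)/56 - 81*2**(1/4)*3**(3/4)/76 + 436/357 + 81*2**(3/4)*3**(1/4)/112 + 625*2**(1/4)*5**(3/4)/76 + 1944*3**(1/4)/7
F(-1/4) = -375*2**(3/4)*5**(1/4)/26 - 9*2**(1/4)*3**(3/4)/11 + 27*2**(3/4)*3**(1/4)/52 + 92/39 + 25*2**(1/4)*5**(3/4)/11 + 648*3**(1/4)/13

decompose at 1, 3/2, 5/2; ℳ[f](s) sums the 4 pieces' integrals
between 0 and 1 the integrand is 6*t**(5/2)·t^(s-1)
segment 1 to 3/2 holds t**(7/2); add its integral
∫ over [3/2, 5/2) of 2*t**3·t^(s-1) joins the sum
∫ 6*t**(7/2)·t^(s-1) over [5/2, 3)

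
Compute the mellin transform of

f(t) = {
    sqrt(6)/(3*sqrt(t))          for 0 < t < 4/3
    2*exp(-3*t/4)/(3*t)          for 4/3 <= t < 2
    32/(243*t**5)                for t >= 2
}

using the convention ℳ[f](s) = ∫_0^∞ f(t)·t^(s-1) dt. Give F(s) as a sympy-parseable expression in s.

invert the common scale on t to get 1/sqrt(t) on [0, 2); exp(-t/2)/t on [2, 3); t**(-5) on [3, ∞)
reversing the shared t-power: sqrt(t) on [0, 2); exp(-t/2) on [2, 3); t**(-4) on [3, ∞)
slice at 4/3, 2, transform all 3 pieces, and sum them
segment 0 to 4/3 holds sqrt(6)/(3*sqrt(t)); add its integral
piece [4/3, 2): integrate 2*exp(-3*t/4)/(3*t) against the kernel
segment 2 to ∞ holds 32/(243*t**5); add its integral

(2/3)**s*(243*2**s*(s - 5)*(2*s - 1)*uppergamma(s - 1, 1) - 243*2**s*(s - 5)*(2*s - 1)*uppergamma(s - 1, 3/2) + 243*2**(s + 3/2)*(s - 5) + 2*3**s*(1 - 2*s))/(486*(s - 5)*(2*s - 1))
  1/2 < Re(s) < 5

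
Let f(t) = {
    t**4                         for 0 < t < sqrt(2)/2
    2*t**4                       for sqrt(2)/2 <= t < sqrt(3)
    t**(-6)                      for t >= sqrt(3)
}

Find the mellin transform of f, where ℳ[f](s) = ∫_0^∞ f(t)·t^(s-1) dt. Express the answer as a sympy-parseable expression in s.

(1940*6**(s/2)*s - 11680*6**(s/2) - 27*s + 162)/(108*2**(s/2)*(s**2 - 2*s - 24))
  -4 < Re(s) < 6

invert the power substitution to get t**2 on [0, 1/2); 2*t**2 on [1/2, 3); t**(-3) on [3, ∞)
invert the shared t-power to get t on [0, 1/2); 2*t on [1/2, 3); t**(-4) on [3, ∞)
summing 3 kernel integrals split by sqrt(2)/2, sqrt(3) yields ℳ[f](s)
∫ t**4·t^(s-1) over [0, sqrt(2)/2)
on [sqrt(2)/2, sqrt(3)): add ∫ 2*t**4·t^(s-1) dt
segment sqrt(3) to ∞ holds t**(-6); add its integral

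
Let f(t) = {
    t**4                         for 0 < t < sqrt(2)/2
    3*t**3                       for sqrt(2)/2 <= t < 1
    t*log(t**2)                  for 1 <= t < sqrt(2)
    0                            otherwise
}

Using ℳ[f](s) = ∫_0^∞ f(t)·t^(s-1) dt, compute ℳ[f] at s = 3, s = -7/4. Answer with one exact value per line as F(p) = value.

reversing the shared t-power: t**5 on [0, sqrt(2)/2); 3*t**4 on [sqrt(2)/2, 1); t**2*log(t**2) on [1, sqrt(2))
back out the power substitution: t**(5/2) on [0, 1/2); 3*t**2 on [1/2, 1); t*log(t) on [1, 2)
undo the shared t-power: t**(3/2) on [0, 1/2); 3*t on [1/2, 1); log(t) on [1, 2)
decompose at sqrt(2)/2, 1; ℳ[f](s) sums the 3 pieces' integrals
segment [0, sqrt(2)/2) carries t**4; integrate it
on [sqrt(2)/2, 1) integrate f = 3*t**3 against the kernel
the [1, sqrt(2)) slice contributes ∫ t*log(t**2)·t^(s-1) dt

F(3) = sqrt(2)/112 + 1/16 + log(2)
F(-7/4) = -16*2**(5/8)/9 - 6*2**(3/8)/5 - 2*2**(5/8)*log(2)/3 + 2**(7/8)/9 + 268/45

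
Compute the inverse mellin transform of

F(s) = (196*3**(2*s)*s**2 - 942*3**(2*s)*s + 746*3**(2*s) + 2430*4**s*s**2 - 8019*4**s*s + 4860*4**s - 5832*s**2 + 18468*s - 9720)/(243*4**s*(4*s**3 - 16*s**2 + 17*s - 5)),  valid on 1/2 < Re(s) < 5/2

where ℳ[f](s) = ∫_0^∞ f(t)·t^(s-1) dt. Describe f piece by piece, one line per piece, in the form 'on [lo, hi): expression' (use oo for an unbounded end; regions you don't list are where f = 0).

peel off the shared t-power: sqrt(t) on [0, 1/4); 2*sqrt(t) + 1 on [1/4, 1); sqrt(t)/2 on [1, 9/4); …
reversing the power substitution: t on [0, 1/2); 2*t + 1 on [1/2, 1); t/2 on [1, 3/2); …
breakpoints 1/4, 1, 9/4: one integral from each of the 4 segments
for t in [0, 1/4): the term is ∫ 1/sqrt(t)·t^(s-1)
between 1/4 and 1 the integrand is (2*sqrt(t) + 1)/t·t^(s-1)
∫ over [1, 9/4) of 1/(2*sqrt(t))·t^(s-1) joins the sum
the [9/4, ∞) slice contributes ∫ t**(-5/2)·t^(s-1) dt

on [0, 1/4): 1/sqrt(t)
on [1/4, 1): (2*sqrt(t) + 1)/t
on [1, 9/4): 1/(2*sqrt(t))
on [9/4, oo): t**(-5/2)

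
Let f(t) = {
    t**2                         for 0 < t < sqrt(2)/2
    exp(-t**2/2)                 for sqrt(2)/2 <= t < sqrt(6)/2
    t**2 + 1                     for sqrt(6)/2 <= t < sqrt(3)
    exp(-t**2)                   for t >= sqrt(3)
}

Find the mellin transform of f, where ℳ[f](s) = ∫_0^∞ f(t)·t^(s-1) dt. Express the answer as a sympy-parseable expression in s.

(sqrt(2)/2)**s*(2**(s/2)*s*(s + 2)*uppergamma(s/2, 3) + 2**s*s*(s + 2)*uppergamma(s/2, 1/4) - 2**s*s*(s + 2)*uppergamma(s/2, 3/4) - 5*3**(s/2)*s - 4*3**(s/2) + 8*6**(s/2)*s + 4*6**(s/2) + s)/(2*s*(s + 2))
  Re(s) > -2

back out the power substitution: t on [0, 1/2); exp(-t/2) on [1/2, 3/2); t + 1 on [3/2, 3); …
slice at sqrt(2)/2, sqrt(6)/2, sqrt(3), transform all 4 pieces, and sum them
piece [0, sqrt(2)/2): integrate t**2 against the kernel
piece [sqrt(2)/2, sqrt(6)/2): integrate exp(-t**2/2) against the kernel
the [sqrt(6)/2, sqrt(3)) slice contributes ∫ (t**2 + 1)·t^(s-1) dt
the [sqrt(3), ∞) slice contributes ∫ exp(-t**2)·t^(s-1) dt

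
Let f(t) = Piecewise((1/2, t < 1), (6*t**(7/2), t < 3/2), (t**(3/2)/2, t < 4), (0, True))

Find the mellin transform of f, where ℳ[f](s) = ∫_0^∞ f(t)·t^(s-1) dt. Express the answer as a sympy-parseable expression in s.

(32*2**(2*s)*s**2 + 112*2**(2*s)*s - 44*s**2 - 52*s + 21 + 78*3**s*sqrt(6)*s**2/2**s + 111*3**s*sqrt(6)*s/2**s)/(2*s*(4*s**2 + 20*s + 21))
  Re(s) > 0

slice at 1, 3/2, transform all 3 pieces, and sum them
segment [0, 1) carries 1/2; integrate it
on [1, 3/2): add ∫ 6*t**(7/2)·t^(s-1) dt
∫ t**(3/2)/2·t^(s-1) over [3/2, 4)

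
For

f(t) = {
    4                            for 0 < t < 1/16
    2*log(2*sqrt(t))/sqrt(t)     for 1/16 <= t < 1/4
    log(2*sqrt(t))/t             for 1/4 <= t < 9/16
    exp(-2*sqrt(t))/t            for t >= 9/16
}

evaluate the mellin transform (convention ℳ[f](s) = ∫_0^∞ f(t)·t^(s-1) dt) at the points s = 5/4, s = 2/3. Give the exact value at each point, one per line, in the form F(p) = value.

F(5/4) = -4*sqrt(3) + sqrt(2)*sqrt(pi)*erfc(sqrt(6)/2) + 29/90 + log(2**(1/3 - 2*sqrt(3))*3**(2*sqrt(3))) + 32*sqrt(2)/9
F(2/3) = 2**(1/3)*(-54*2**(1/3) - 12*3**(1/3) + 8*2**(1/3)*uppergamma(-2/3, 3/2) + log(2**(8*3**(1/3) + 24)/3**(8*3**(1/3))) + 75)/4

reversing the shared t-power: 4*t on [0, 1/16); 2*sqrt(t)*log(2*sqrt(t)) on [1/16, 1/4); log(2*sqrt(t)) on [1/4, 9/16); …
strip the power substitution: 4*t**2 on [0, 1/4); 2*t*log(2*t) on [1/4, 1/2); log(2*t) on [1/2, 3/4); …
reversing the common scale on t: t**2 on [0, 1/2); t*log(t) on [1/2, 1); log(t) on [1, 3/2); …
linearity at 1/16, 1/4, 9/16 turns ℳ[f](s) into 4 summed integrals
piece [0, 1/16): integrate 4 against the kernel
∫ over [1/16, 1/4) of 2*log(2*sqrt(t))/sqrt(t)·t^(s-1) joins the sum
on [1/4, 9/16) integrate f = log(2*sqrt(t))/t against the kernel
piece [9/16, ∞): integrate exp(-2*sqrt(t))/t against the kernel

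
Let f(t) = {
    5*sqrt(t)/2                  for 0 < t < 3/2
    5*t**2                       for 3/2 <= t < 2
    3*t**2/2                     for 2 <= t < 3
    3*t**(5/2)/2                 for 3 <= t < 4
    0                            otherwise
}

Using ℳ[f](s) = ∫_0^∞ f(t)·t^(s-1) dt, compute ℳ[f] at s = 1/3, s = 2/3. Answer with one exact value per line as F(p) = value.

treat the 4 regions marked off by 3/2, 2, 3 separately and sum
segment 0 to 3/2 holds 5*sqrt(t)/2; add its integral
∫ 5*t**2·t^(s-1) over [3/2, 2)
between 2 and 3 the integrand is 3*t**2/2·t^(s-1)
∫ 3*t**(5/2)/2·t^(s-1) over [3, 4)

F(1/3) = -81*3**(5/6)/17 - 135*2**(2/3)*3**(1/3)/56 + 3*2**(1/6)*3**(5/6)/2 + 6*2**(1/3) + 81*3**(1/3)/14 + 288*2**(2/3)/17
F(2/3) = -243*3**(1/6)/19 - 135*2**(1/3)*3**(2/3)/64 + 45*2**(5/6)*3**(1/6)/28 + 21*2**(2/3)/4 + 81*3**(2/3)/16 + 576*2**(1/3)/19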